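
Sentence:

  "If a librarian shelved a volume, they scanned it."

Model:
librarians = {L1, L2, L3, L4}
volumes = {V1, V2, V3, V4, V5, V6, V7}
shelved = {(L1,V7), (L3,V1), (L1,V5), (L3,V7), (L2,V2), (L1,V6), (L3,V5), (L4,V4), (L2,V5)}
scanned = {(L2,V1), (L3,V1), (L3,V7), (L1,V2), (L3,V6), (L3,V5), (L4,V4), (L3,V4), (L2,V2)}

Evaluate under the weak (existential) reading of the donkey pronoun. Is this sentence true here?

False

"it" takes "a volume" as antecedent — a donkey pronoun bound across the clause boundary.
Weak reading: every librarian l with some shelved-volume has at least one shelved-volume v such that scanned(l,v).
Per librarian: L1:✗  L2:✓  L3:✓  L4:✓
L1 has no witness among its shelved-volumes.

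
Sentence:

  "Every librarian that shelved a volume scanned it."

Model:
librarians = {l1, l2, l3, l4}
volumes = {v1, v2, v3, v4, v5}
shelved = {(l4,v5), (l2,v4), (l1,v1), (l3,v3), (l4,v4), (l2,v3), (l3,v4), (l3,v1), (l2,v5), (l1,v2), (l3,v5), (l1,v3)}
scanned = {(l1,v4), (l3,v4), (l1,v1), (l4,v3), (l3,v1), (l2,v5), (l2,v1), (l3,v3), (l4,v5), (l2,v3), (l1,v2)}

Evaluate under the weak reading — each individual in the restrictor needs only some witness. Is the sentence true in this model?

True

"it" takes "a volume" as antecedent — a donkey pronoun bound across the clause boundary.
Weak reading: every librarian l with some shelved-volume has at least one shelved-volume v such that scanned(l,v).
Per librarian: l1:✓  l2:✓  l3:✓  l4:✓
Every librarian in the restrictor has a witness.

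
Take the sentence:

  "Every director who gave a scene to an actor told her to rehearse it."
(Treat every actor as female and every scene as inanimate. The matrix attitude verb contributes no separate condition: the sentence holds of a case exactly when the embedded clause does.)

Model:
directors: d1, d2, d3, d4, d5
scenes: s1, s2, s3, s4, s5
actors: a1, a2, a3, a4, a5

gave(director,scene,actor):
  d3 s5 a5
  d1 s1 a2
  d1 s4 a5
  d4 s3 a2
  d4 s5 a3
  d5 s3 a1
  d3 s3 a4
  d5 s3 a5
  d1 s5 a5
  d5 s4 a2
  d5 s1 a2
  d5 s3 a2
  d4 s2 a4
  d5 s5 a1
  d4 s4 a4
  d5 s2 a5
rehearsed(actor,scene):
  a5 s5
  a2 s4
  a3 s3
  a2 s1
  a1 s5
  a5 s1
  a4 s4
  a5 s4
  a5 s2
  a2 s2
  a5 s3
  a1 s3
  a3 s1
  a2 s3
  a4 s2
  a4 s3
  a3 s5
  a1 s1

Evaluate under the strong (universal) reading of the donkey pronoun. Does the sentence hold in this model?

True

"her" takes "an actor" as antecedent and "it" takes "a scene"; both are donkey pronouns co-varying with the restrictor.
Strong reading: for every (d,s,a) with gave(d,s,a), rehearsed(a,s).
Restrictor triples: (d1,s1,a2)→rehearsed(a2,s1) ✓  (d1,s4,a5)→rehearsed(a5,s4) ✓  (d1,s5,a5)→rehearsed(a5,s5) ✓  (d3,s3,a4)→rehearsed(a4,s3) ✓  (d3,s5,a5)→rehearsed(a5,s5) ✓  (d4,s2,a4)→rehearsed(a4,s2) ✓  (d4,s3,a2)→rehearsed(a2,s3) ✓  (d4,s4,a4)→rehearsed(a4,s4) ✓  (d4,s5,a3)→rehearsed(a3,s5) ✓  (d5,s1,a2)→rehearsed(a2,s1) ✓  (d5,s2,a5)→rehearsed(a5,s2) ✓  (d5,s3,a1)→rehearsed(a1,s3) ✓  (d5,s3,a2)→rehearsed(a2,s3) ✓  (d5,s3,a5)→rehearsed(a5,s3) ✓  (d5,s4,a2)→rehearsed(a2,s4) ✓  (d5,s5,a1)→rehearsed(a1,s5) ✓
Every restrictor triple satisfies the scope.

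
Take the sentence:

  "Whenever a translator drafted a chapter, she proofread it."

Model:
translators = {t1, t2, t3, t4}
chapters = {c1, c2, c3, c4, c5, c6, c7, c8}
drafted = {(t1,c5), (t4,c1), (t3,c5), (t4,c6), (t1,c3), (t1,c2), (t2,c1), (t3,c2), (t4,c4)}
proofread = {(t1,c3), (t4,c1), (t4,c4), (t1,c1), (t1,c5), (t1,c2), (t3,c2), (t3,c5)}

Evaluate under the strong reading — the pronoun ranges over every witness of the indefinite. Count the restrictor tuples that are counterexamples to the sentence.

2

"it" takes "a chapter" as antecedent — a donkey pronoun bound across the clause boundary.
Strong reading: for every (t,c) with drafted(t,c), proofread(t,c).
Restrictor pairs: (t1,c2) ✓  (t1,c3) ✓  (t1,c5) ✓  (t2,c1) ✗  (t3,c2) ✓  (t3,c5) ✓  (t4,c1) ✓  (t4,c4) ✓  (t4,c6) ✗
Counterexamples (restrictor pairs failing the scope): 2.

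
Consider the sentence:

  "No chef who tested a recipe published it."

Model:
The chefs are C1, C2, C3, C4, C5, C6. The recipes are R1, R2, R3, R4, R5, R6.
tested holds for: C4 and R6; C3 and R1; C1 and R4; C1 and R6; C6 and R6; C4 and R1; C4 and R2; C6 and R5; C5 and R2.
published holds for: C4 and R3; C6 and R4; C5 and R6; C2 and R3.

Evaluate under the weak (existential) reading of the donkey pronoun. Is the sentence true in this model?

"it" takes "a recipe" as antecedent — a donkey pronoun bound across the clause boundary.
Truth condition: for no (c,r) with tested(c,r) does published(c,r) hold.
Restrictor pairs — does the scope hold? (C1,R4):fails  (C1,R6):fails  (C3,R1):fails  (C4,R1):fails  (C4,R2):fails  (C4,R6):fails  (C5,R2):fails  (C6,R5):fails  (C6,R6):fails
Scope holds for no restrictor pair, so the sentence is true.

True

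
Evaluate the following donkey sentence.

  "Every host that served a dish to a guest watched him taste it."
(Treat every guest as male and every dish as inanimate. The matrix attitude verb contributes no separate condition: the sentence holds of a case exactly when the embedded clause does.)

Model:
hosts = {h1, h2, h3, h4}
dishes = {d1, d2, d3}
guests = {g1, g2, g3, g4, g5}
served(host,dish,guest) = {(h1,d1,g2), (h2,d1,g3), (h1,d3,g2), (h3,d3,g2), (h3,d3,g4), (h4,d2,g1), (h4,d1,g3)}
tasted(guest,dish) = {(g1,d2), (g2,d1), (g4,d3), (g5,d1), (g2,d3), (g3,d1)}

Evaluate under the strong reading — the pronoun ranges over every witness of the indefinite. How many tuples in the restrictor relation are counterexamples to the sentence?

"him" takes "a guest" as antecedent and "it" takes "a dish"; both are donkey pronouns co-varying with the restrictor.
Strong reading: for every (h,d,g) with served(h,d,g), tasted(g,d).
Restrictor triples: (h1,d1,g2)→tasted(g2,d1) ✓  (h1,d3,g2)→tasted(g2,d3) ✓  (h2,d1,g3)→tasted(g3,d1) ✓  (h3,d3,g2)→tasted(g2,d3) ✓  (h3,d3,g4)→tasted(g4,d3) ✓  (h4,d1,g3)→tasted(g3,d1) ✓  (h4,d2,g1)→tasted(g1,d2) ✓
Counterexamples (restrictor triples failing the scope): 0.

0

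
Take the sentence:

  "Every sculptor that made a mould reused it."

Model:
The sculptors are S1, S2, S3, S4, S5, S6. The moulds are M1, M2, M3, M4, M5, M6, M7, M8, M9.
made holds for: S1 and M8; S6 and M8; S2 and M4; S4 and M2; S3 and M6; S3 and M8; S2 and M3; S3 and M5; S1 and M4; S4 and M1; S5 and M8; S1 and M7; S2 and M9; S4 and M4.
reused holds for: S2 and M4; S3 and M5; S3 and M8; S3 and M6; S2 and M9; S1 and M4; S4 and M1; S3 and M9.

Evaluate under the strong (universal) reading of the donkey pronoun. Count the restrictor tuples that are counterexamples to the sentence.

"it" takes "a mould" as antecedent — a donkey pronoun bound across the clause boundary.
Strong reading: for every (s,m) with made(s,m), reused(s,m).
Restrictor pairs: (S1,M4) ✓  (S1,M7) ✗  (S1,M8) ✗  (S2,M3) ✗  (S2,M4) ✓  (S2,M9) ✓  (S3,M5) ✓  (S3,M6) ✓  (S3,M8) ✓  (S4,M1) ✓  (S4,M2) ✗  (S4,M4) ✗  (S5,M8) ✗  (S6,M8) ✗
Counterexamples (restrictor pairs failing the scope): 7.

7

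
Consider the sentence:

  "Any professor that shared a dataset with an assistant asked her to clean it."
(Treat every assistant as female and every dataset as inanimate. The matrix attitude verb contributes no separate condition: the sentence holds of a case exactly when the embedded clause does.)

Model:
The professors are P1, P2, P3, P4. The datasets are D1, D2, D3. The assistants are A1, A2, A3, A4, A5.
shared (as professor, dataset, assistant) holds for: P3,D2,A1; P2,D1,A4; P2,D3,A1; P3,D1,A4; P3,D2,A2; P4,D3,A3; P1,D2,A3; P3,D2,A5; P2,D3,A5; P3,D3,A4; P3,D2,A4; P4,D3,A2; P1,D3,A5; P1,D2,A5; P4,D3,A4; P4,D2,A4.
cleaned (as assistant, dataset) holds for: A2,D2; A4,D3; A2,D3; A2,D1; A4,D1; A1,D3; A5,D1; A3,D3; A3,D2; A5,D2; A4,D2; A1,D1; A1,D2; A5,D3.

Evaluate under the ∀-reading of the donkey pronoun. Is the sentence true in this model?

"her" takes "an assistant" as antecedent and "it" takes "a dataset"; both are donkey pronouns co-varying with the restrictor.
Strong reading: for every (p,d,a) with shared(p,d,a), cleaned(a,d).
Restrictor triples: (P1,D2,A3)→cleaned(A3,D2) ✓  (P1,D2,A5)→cleaned(A5,D2) ✓  (P1,D3,A5)→cleaned(A5,D3) ✓  (P2,D1,A4)→cleaned(A4,D1) ✓  (P2,D3,A1)→cleaned(A1,D3) ✓  (P2,D3,A5)→cleaned(A5,D3) ✓  (P3,D1,A4)→cleaned(A4,D1) ✓  (P3,D2,A1)→cleaned(A1,D2) ✓  (P3,D2,A2)→cleaned(A2,D2) ✓  (P3,D2,A4)→cleaned(A4,D2) ✓  (P3,D2,A5)→cleaned(A5,D2) ✓  (P3,D3,A4)→cleaned(A4,D3) ✓  (P4,D2,A4)→cleaned(A4,D2) ✓  (P4,D3,A2)→cleaned(A2,D3) ✓  (P4,D3,A3)→cleaned(A3,D3) ✓  (P4,D3,A4)→cleaned(A4,D3) ✓
Every restrictor triple satisfies the scope.

True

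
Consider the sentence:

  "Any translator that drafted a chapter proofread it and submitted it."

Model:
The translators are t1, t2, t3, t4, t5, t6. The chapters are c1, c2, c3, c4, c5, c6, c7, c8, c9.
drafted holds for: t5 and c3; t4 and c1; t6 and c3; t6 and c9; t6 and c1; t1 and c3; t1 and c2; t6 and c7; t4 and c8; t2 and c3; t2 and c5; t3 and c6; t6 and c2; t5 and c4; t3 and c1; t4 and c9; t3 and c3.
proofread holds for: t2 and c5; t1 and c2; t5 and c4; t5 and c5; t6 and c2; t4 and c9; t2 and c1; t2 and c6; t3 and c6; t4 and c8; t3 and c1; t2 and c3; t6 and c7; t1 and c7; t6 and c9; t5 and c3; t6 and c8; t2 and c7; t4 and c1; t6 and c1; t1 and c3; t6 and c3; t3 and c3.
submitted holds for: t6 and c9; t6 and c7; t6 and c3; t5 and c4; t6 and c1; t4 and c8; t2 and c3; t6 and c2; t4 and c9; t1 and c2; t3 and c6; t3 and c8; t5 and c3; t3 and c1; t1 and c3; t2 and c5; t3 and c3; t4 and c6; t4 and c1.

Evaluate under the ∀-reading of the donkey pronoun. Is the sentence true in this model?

"it" takes "a chapter" as antecedent — a donkey pronoun bound across the clause boundary.
Strong reading: for every (t,c) with drafted(t,c), proofread(t,c) ∧ submitted(t,c).
Restrictor pairs: (t1,c2) ✓  (t1,c3) ✓  (t2,c3) ✓  (t2,c5) ✓  (t3,c1) ✓  (t3,c3) ✓  (t3,c6) ✓  (t4,c1) ✓  (t4,c8) ✓  (t4,c9) ✓  (t5,c3) ✓  (t5,c4) ✓  (t6,c1) ✓  (t6,c2) ✓  (t6,c3) ✓  (t6,c7) ✓  (t6,c9) ✓
Every restrictor pair satisfies the scope.

True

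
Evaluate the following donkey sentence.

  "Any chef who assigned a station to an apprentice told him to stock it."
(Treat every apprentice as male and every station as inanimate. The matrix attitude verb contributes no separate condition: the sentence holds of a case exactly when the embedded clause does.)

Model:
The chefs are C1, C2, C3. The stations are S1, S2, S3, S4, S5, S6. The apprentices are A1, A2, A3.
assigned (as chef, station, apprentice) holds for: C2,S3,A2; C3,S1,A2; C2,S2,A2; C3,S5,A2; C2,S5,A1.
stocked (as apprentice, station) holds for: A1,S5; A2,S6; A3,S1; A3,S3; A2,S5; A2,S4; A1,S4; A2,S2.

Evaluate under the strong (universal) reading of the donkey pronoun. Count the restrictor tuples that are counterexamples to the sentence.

2

"him" takes "an apprentice" as antecedent and "it" takes "a station"; both are donkey pronouns co-varying with the restrictor.
Strong reading: for every (c,s,a) with assigned(c,s,a), stocked(a,s).
Restrictor triples: (C2,S2,A2)→stocked(A2,S2) ✓  (C2,S3,A2)→stocked(A2,S3) ✗  (C2,S5,A1)→stocked(A1,S5) ✓  (C3,S1,A2)→stocked(A2,S1) ✗  (C3,S5,A2)→stocked(A2,S5) ✓
Counterexamples (restrictor triples failing the scope): 2.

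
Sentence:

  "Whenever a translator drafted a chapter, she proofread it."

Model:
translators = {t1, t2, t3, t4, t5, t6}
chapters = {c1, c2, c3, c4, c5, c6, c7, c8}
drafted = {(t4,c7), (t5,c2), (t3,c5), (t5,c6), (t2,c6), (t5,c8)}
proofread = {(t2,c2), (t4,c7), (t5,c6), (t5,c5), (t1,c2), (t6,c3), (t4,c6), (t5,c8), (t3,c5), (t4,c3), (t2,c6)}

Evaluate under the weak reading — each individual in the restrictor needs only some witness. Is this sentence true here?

"it" takes "a chapter" as antecedent — a donkey pronoun bound across the clause boundary.
Weak reading: every translator t with some drafted-chapter has at least one drafted-chapter c such that proofread(t,c).
Per translator: t2:✓  t3:✓  t4:✓  t5:✓
Every translator in the restrictor has a witness.

True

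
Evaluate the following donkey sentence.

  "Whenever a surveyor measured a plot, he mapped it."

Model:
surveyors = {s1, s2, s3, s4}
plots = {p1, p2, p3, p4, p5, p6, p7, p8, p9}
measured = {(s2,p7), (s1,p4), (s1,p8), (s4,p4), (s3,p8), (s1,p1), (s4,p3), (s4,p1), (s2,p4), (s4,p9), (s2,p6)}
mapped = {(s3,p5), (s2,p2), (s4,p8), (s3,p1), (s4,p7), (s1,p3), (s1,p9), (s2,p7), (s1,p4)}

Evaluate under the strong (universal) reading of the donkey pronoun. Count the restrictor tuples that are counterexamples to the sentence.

"it" takes "a plot" as antecedent — a donkey pronoun bound across the clause boundary.
Strong reading: for every (s,p) with measured(s,p), mapped(s,p).
Restrictor pairs: (s1,p1) ✗  (s1,p4) ✓  (s1,p8) ✗  (s2,p4) ✗  (s2,p6) ✗  (s2,p7) ✓  (s3,p8) ✗  (s4,p1) ✗  (s4,p3) ✗  (s4,p4) ✗  (s4,p9) ✗
Counterexamples (restrictor pairs failing the scope): 9.

9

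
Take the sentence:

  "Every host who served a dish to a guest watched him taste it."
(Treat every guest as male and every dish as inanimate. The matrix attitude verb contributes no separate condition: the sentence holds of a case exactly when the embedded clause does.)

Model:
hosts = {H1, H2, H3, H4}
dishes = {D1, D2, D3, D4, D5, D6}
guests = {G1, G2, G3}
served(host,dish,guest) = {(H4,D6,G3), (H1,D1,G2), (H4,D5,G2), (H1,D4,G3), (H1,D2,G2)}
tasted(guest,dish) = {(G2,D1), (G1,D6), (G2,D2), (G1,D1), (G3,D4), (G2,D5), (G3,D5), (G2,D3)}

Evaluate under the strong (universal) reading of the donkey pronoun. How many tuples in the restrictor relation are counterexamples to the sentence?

1

"him" takes "a guest" as antecedent and "it" takes "a dish"; both are donkey pronouns co-varying with the restrictor.
Strong reading: for every (h,d,g) with served(h,d,g), tasted(g,d).
Restrictor triples: (H1,D1,G2)→tasted(G2,D1) ✓  (H1,D2,G2)→tasted(G2,D2) ✓  (H1,D4,G3)→tasted(G3,D4) ✓  (H4,D5,G2)→tasted(G2,D5) ✓  (H4,D6,G3)→tasted(G3,D6) ✗
Counterexamples (restrictor triples failing the scope): 1.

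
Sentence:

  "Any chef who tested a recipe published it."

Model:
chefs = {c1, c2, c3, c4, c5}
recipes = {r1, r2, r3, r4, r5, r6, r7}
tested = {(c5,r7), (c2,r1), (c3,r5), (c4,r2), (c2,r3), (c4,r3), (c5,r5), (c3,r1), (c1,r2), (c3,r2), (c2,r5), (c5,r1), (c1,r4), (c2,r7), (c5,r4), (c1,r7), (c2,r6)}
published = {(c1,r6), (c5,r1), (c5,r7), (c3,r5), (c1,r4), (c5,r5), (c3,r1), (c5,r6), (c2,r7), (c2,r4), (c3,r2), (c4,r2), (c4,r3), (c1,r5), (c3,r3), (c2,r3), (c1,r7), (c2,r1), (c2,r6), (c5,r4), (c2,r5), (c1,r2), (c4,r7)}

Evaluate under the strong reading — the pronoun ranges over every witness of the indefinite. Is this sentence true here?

"it" takes "a recipe" as antecedent — a donkey pronoun bound across the clause boundary.
Strong reading: for every (c,r) with tested(c,r), published(c,r).
Restrictor pairs: (c1,r2) ✓  (c1,r4) ✓  (c1,r7) ✓  (c2,r1) ✓  (c2,r3) ✓  (c2,r5) ✓  (c2,r6) ✓  (c2,r7) ✓  (c3,r1) ✓  (c3,r2) ✓  (c3,r5) ✓  (c4,r2) ✓  (c4,r3) ✓  (c5,r1) ✓  (c5,r4) ✓  (c5,r5) ✓  (c5,r7) ✓
Every restrictor pair satisfies the scope.

True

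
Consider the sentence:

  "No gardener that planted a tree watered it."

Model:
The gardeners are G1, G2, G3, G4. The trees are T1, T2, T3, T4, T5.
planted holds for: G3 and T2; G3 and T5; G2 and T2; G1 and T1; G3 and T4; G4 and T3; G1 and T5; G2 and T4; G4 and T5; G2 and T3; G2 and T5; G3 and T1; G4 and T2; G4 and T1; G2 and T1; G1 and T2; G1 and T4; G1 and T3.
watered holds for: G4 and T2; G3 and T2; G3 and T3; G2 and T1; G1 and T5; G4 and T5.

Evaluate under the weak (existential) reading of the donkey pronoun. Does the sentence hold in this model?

"it" takes "a tree" as antecedent — a donkey pronoun bound across the clause boundary.
Truth condition: for no (g,t) with planted(g,t) does watered(g,t) hold.
Restrictor pairs — does the scope hold? (G1,T1):fails  (G1,T2):fails  (G1,T3):fails  (G1,T4):fails  (G1,T5):holds  (G2,T1):holds  (G2,T2):fails  (G2,T3):fails  (G2,T4):fails  (G2,T5):fails  (G3,T1):fails  (G3,T2):holds  (G3,T4):fails  (G3,T5):fails  (G4,T1):fails  (G4,T2):holds  (G4,T3):fails  (G4,T5):holds
Scope holds for 5 pair(s), so the sentence is false.

False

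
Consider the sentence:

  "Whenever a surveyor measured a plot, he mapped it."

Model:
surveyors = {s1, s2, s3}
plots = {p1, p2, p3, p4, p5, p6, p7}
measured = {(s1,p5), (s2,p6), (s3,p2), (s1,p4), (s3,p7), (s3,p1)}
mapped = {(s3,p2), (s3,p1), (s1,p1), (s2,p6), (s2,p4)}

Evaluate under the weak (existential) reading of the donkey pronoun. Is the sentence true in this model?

False

"it" takes "a plot" as antecedent — a donkey pronoun bound across the clause boundary.
Weak reading: every surveyor s with some measured-plot has at least one measured-plot p such that mapped(s,p).
Per surveyor: s1:✗  s2:✓  s3:✓
s1 has no witness among its measured-plots.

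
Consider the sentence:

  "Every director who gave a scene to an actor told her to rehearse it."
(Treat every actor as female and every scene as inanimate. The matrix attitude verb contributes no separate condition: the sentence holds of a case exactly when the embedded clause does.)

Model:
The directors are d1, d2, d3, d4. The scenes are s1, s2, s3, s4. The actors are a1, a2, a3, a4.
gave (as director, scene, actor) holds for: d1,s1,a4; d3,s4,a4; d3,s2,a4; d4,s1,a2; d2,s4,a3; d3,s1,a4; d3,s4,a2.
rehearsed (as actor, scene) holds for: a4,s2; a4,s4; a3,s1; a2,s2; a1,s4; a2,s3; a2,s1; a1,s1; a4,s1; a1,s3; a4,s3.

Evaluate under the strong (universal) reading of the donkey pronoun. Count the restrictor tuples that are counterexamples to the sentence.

2

"her" takes "an actor" as antecedent and "it" takes "a scene"; both are donkey pronouns co-varying with the restrictor.
Strong reading: for every (d,s,a) with gave(d,s,a), rehearsed(a,s).
Restrictor triples: (d1,s1,a4)→rehearsed(a4,s1) ✓  (d2,s4,a3)→rehearsed(a3,s4) ✗  (d3,s1,a4)→rehearsed(a4,s1) ✓  (d3,s2,a4)→rehearsed(a4,s2) ✓  (d3,s4,a2)→rehearsed(a2,s4) ✗  (d3,s4,a4)→rehearsed(a4,s4) ✓  (d4,s1,a2)→rehearsed(a2,s1) ✓
Counterexamples (restrictor triples failing the scope): 2.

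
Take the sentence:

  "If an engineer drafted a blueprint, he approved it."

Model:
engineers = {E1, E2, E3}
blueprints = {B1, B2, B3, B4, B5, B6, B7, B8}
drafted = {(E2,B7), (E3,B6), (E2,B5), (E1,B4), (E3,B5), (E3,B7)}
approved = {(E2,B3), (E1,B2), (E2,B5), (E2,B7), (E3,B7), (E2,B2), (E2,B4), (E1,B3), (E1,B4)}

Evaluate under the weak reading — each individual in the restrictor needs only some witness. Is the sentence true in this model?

True

"it" takes "a blueprint" as antecedent — a donkey pronoun bound across the clause boundary.
Weak reading: every engineer e with some drafted-blueprint has at least one drafted-blueprint b such that approved(e,b).
Per engineer: E1:✓  E2:✓  E3:✓
Every engineer in the restrictor has a witness.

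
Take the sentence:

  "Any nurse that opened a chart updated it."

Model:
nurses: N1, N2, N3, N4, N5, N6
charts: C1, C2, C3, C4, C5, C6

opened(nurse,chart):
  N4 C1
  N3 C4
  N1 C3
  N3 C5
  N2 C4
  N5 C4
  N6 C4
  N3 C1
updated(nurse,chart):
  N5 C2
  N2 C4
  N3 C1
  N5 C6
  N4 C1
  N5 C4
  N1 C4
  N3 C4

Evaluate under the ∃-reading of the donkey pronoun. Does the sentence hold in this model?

False

"it" takes "a chart" as antecedent — a donkey pronoun bound across the clause boundary.
Weak reading: every nurse n with some opened-chart has at least one opened-chart c such that updated(n,c).
Per nurse: N1:✗  N2:✓  N3:✓  N4:✓  N5:✓  N6:✗
N1 has no witness among its opened-charts.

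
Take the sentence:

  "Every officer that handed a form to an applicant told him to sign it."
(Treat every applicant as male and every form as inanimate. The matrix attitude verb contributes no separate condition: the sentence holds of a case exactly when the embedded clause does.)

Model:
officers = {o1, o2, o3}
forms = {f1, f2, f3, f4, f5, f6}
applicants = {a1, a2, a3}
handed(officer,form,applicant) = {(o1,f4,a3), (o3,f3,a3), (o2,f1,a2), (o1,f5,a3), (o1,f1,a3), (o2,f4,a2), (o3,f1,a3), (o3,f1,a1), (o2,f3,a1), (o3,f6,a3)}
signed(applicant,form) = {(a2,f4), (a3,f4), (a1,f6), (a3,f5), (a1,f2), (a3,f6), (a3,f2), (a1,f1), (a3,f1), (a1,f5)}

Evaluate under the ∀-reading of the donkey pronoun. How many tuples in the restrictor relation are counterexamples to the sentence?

3

"him" takes "an applicant" as antecedent and "it" takes "a form"; both are donkey pronouns co-varying with the restrictor.
Strong reading: for every (o,f,a) with handed(o,f,a), signed(a,f).
Restrictor triples: (o1,f1,a3)→signed(a3,f1) ✓  (o1,f4,a3)→signed(a3,f4) ✓  (o1,f5,a3)→signed(a3,f5) ✓  (o2,f1,a2)→signed(a2,f1) ✗  (o2,f3,a1)→signed(a1,f3) ✗  (o2,f4,a2)→signed(a2,f4) ✓  (o3,f1,a1)→signed(a1,f1) ✓  (o3,f1,a3)→signed(a3,f1) ✓  (o3,f3,a3)→signed(a3,f3) ✗  (o3,f6,a3)→signed(a3,f6) ✓
Counterexamples (restrictor triples failing the scope): 3.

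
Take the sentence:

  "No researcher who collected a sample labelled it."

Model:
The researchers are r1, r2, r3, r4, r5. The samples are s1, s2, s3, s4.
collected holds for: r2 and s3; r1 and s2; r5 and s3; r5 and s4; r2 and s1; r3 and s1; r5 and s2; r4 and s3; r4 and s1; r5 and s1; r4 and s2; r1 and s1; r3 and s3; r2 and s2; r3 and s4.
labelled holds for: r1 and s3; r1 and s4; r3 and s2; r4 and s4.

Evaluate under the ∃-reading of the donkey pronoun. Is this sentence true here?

True

"it" takes "a sample" as antecedent — a donkey pronoun bound across the clause boundary.
Truth condition: for no (r,s) with collected(r,s) does labelled(r,s) hold.
Restrictor pairs — does the scope hold? (r1,s1):fails  (r1,s2):fails  (r2,s1):fails  (r2,s2):fails  (r2,s3):fails  (r3,s1):fails  (r3,s3):fails  (r3,s4):fails  (r4,s1):fails  (r4,s2):fails  (r4,s3):fails  (r5,s1):fails  (r5,s2):fails  (r5,s3):fails  (r5,s4):fails
Scope holds for no restrictor pair, so the sentence is true.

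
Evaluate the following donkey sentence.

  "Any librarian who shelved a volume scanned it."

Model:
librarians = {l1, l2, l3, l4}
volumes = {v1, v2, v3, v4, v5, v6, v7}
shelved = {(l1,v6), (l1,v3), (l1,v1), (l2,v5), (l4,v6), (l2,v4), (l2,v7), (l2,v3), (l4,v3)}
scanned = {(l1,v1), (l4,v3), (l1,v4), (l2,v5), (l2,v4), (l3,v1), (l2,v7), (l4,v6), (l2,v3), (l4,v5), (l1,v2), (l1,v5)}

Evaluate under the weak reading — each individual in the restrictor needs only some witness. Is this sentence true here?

"it" takes "a volume" as antecedent — a donkey pronoun bound across the clause boundary.
Weak reading: every librarian l with some shelved-volume has at least one shelved-volume v such that scanned(l,v).
Per librarian: l1:✓  l2:✓  l4:✓
Every librarian in the restrictor has a witness.

True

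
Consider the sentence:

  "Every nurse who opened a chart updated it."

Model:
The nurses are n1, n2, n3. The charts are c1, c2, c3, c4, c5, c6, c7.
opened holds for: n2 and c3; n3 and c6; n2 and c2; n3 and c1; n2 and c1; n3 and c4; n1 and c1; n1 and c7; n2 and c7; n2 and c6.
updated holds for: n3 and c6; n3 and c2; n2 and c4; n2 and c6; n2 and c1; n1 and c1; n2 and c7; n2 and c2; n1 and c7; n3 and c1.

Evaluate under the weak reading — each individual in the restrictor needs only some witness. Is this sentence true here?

"it" takes "a chart" as antecedent — a donkey pronoun bound across the clause boundary.
Weak reading: every nurse n with some opened-chart has at least one opened-chart c such that updated(n,c).
Per nurse: n1:✓  n2:✓  n3:✓
Every nurse in the restrictor has a witness.

True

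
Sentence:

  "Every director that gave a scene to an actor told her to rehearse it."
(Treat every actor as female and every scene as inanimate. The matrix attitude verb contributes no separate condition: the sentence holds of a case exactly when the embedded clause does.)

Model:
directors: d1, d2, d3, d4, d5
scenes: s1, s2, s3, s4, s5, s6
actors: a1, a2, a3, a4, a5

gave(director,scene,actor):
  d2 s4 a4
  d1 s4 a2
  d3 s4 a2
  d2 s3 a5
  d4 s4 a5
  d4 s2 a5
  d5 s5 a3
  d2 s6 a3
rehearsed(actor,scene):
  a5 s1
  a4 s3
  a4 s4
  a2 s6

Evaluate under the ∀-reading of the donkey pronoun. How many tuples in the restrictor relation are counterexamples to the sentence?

7

"her" takes "an actor" as antecedent and "it" takes "a scene"; both are donkey pronouns co-varying with the restrictor.
Strong reading: for every (d,s,a) with gave(d,s,a), rehearsed(a,s).
Restrictor triples: (d1,s4,a2)→rehearsed(a2,s4) ✗  (d2,s3,a5)→rehearsed(a5,s3) ✗  (d2,s4,a4)→rehearsed(a4,s4) ✓  (d2,s6,a3)→rehearsed(a3,s6) ✗  (d3,s4,a2)→rehearsed(a2,s4) ✗  (d4,s2,a5)→rehearsed(a5,s2) ✗  (d4,s4,a5)→rehearsed(a5,s4) ✗  (d5,s5,a3)→rehearsed(a3,s5) ✗
Counterexamples (restrictor triples failing the scope): 7.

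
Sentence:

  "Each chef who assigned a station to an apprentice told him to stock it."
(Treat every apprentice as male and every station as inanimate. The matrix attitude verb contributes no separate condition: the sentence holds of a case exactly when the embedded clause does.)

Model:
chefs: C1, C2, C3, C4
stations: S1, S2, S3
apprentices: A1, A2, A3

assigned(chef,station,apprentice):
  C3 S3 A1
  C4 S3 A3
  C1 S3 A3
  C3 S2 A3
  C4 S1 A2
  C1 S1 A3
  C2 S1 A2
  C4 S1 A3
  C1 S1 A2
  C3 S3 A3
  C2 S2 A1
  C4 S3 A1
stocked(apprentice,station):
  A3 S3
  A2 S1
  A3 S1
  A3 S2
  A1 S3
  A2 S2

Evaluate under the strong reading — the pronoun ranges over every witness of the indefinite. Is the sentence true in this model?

False

"him" takes "an apprentice" as antecedent and "it" takes "a station"; both are donkey pronouns co-varying with the restrictor.
Strong reading: for every (c,s,a) with assigned(c,s,a), stocked(a,s).
Restrictor triples: (C1,S1,A2)→stocked(A2,S1) ✓  (C1,S1,A3)→stocked(A3,S1) ✓  (C1,S3,A3)→stocked(A3,S3) ✓  (C2,S1,A2)→stocked(A2,S1) ✓  (C2,S2,A1)→stocked(A1,S2) ✗  (C3,S2,A3)→stocked(A3,S2) ✓  (C3,S3,A1)→stocked(A1,S3) ✓  (C3,S3,A3)→stocked(A3,S3) ✓  (C4,S1,A2)→stocked(A2,S1) ✓  (C4,S1,A3)→stocked(A3,S1) ✓  (C4,S3,A1)→stocked(A1,S3) ✓  (C4,S3,A3)→stocked(A3,S3) ✓
Counterexample: (C2,S2,A1) — stocked(A1,S2) does not hold.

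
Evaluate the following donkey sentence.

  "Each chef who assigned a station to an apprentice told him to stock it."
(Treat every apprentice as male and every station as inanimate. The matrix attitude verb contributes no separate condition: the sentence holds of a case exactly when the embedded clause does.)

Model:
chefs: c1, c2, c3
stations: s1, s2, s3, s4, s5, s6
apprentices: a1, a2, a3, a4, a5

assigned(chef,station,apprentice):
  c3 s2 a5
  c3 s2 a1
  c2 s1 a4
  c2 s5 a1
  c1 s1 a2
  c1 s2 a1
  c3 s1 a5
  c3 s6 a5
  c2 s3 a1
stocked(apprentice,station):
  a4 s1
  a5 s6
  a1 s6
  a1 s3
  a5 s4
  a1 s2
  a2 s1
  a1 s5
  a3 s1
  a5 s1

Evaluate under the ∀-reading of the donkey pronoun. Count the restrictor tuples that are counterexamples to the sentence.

1

"him" takes "an apprentice" as antecedent and "it" takes "a station"; both are donkey pronouns co-varying with the restrictor.
Strong reading: for every (c,s,a) with assigned(c,s,a), stocked(a,s).
Restrictor triples: (c1,s1,a2)→stocked(a2,s1) ✓  (c1,s2,a1)→stocked(a1,s2) ✓  (c2,s1,a4)→stocked(a4,s1) ✓  (c2,s3,a1)→stocked(a1,s3) ✓  (c2,s5,a1)→stocked(a1,s5) ✓  (c3,s1,a5)→stocked(a5,s1) ✓  (c3,s2,a1)→stocked(a1,s2) ✓  (c3,s2,a5)→stocked(a5,s2) ✗  (c3,s6,a5)→stocked(a5,s6) ✓
Counterexamples (restrictor triples failing the scope): 1.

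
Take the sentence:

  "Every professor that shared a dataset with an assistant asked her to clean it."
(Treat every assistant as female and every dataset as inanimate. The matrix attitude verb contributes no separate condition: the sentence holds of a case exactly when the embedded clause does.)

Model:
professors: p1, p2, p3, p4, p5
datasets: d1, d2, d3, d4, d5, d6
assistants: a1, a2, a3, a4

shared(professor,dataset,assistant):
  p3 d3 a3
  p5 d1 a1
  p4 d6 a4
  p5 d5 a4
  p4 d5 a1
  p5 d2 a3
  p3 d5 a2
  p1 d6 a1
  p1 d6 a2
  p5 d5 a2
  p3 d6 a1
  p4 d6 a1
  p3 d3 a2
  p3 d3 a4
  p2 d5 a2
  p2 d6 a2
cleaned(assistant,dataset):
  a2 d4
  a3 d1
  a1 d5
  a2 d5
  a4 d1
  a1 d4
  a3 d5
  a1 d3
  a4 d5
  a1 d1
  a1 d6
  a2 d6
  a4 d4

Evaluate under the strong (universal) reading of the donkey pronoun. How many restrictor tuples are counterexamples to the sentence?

5

"her" takes "an assistant" as antecedent and "it" takes "a dataset"; both are donkey pronouns co-varying with the restrictor.
Strong reading: for every (p,d,a) with shared(p,d,a), cleaned(a,d).
Restrictor triples: (p1,d6,a1)→cleaned(a1,d6) ✓  (p1,d6,a2)→cleaned(a2,d6) ✓  (p2,d5,a2)→cleaned(a2,d5) ✓  (p2,d6,a2)→cleaned(a2,d6) ✓  (p3,d3,a2)→cleaned(a2,d3) ✗  (p3,d3,a3)→cleaned(a3,d3) ✗  (p3,d3,a4)→cleaned(a4,d3) ✗  (p3,d5,a2)→cleaned(a2,d5) ✓  (p3,d6,a1)→cleaned(a1,d6) ✓  (p4,d5,a1)→cleaned(a1,d5) ✓  (p4,d6,a1)→cleaned(a1,d6) ✓  (p4,d6,a4)→cleaned(a4,d6) ✗  (p5,d1,a1)→cleaned(a1,d1) ✓  (p5,d2,a3)→cleaned(a3,d2) ✗  (p5,d5,a2)→cleaned(a2,d5) ✓  (p5,d5,a4)→cleaned(a4,d5) ✓
Counterexamples (restrictor triples failing the scope): 5.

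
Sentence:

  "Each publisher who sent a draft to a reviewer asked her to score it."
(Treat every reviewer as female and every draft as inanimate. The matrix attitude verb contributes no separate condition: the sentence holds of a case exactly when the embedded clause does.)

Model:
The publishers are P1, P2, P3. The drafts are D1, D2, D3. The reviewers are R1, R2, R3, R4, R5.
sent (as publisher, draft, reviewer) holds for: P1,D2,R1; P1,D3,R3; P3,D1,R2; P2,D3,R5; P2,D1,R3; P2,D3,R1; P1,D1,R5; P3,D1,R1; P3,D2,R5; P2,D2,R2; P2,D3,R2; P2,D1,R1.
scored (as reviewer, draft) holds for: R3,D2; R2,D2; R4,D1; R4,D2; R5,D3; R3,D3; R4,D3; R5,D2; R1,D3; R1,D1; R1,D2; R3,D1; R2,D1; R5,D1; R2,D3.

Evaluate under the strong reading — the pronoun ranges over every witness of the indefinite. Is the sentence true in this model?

"her" takes "a reviewer" as antecedent and "it" takes "a draft"; both are donkey pronouns co-varying with the restrictor.
Strong reading: for every (p,d,r) with sent(p,d,r), scored(r,d).
Restrictor triples: (P1,D1,R5)→scored(R5,D1) ✓  (P1,D2,R1)→scored(R1,D2) ✓  (P1,D3,R3)→scored(R3,D3) ✓  (P2,D1,R1)→scored(R1,D1) ✓  (P2,D1,R3)→scored(R3,D1) ✓  (P2,D2,R2)→scored(R2,D2) ✓  (P2,D3,R1)→scored(R1,D3) ✓  (P2,D3,R2)→scored(R2,D3) ✓  (P2,D3,R5)→scored(R5,D3) ✓  (P3,D1,R1)→scored(R1,D1) ✓  (P3,D1,R2)→scored(R2,D1) ✓  (P3,D2,R5)→scored(R5,D2) ✓
Every restrictor triple satisfies the scope.

True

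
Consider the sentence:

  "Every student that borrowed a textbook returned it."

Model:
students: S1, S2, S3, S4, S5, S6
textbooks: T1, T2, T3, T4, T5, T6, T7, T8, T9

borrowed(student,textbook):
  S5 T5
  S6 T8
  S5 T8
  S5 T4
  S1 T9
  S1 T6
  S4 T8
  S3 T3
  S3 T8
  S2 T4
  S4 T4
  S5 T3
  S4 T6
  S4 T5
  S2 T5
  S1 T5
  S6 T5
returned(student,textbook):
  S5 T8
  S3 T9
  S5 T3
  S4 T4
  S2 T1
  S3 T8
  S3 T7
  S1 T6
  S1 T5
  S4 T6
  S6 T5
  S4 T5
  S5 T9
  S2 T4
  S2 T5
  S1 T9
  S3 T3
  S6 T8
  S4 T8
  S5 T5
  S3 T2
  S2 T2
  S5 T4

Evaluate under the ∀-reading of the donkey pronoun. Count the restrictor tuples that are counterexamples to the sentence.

"it" takes "a textbook" as antecedent — a donkey pronoun bound across the clause boundary.
Strong reading: for every (s,t) with borrowed(s,t), returned(s,t).
Restrictor pairs: (S1,T5) ✓  (S1,T6) ✓  (S1,T9) ✓  (S2,T4) ✓  (S2,T5) ✓  (S3,T3) ✓  (S3,T8) ✓  (S4,T4) ✓  (S4,T5) ✓  (S4,T6) ✓  (S4,T8) ✓  (S5,T3) ✓  (S5,T4) ✓  (S5,T5) ✓  (S5,T8) ✓  (S6,T5) ✓  (S6,T8) ✓
Counterexamples (restrictor pairs failing the scope): 0.

0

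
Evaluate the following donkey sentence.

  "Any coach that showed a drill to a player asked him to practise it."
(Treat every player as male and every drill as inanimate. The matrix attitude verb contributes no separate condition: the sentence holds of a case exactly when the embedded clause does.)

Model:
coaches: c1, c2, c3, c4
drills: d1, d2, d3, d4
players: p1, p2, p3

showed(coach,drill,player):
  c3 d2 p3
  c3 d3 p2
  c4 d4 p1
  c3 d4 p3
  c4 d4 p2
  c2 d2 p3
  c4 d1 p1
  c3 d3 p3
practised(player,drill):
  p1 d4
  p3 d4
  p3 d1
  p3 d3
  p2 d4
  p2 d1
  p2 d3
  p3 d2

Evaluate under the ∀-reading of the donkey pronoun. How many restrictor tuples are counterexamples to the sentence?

1

"him" takes "a player" as antecedent and "it" takes "a drill"; both are donkey pronouns co-varying with the restrictor.
Strong reading: for every (c,d,p) with showed(c,d,p), practised(p,d).
Restrictor triples: (c2,d2,p3)→practised(p3,d2) ✓  (c3,d2,p3)→practised(p3,d2) ✓  (c3,d3,p2)→practised(p2,d3) ✓  (c3,d3,p3)→practised(p3,d3) ✓  (c3,d4,p3)→practised(p3,d4) ✓  (c4,d1,p1)→practised(p1,d1) ✗  (c4,d4,p1)→practised(p1,d4) ✓  (c4,d4,p2)→practised(p2,d4) ✓
Counterexamples (restrictor triples failing the scope): 1.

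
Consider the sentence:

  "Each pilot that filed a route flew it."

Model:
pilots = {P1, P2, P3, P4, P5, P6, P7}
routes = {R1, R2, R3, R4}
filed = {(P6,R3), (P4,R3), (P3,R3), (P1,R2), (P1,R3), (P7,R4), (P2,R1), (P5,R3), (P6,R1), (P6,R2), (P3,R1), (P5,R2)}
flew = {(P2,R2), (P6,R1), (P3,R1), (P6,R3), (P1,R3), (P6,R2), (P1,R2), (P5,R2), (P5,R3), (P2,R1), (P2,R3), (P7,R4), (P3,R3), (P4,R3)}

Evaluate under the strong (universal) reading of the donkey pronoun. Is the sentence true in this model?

True

"it" takes "a route" as antecedent — a donkey pronoun bound across the clause boundary.
Strong reading: for every (p,r) with filed(p,r), flew(p,r).
Restrictor pairs: (P1,R2) ✓  (P1,R3) ✓  (P2,R1) ✓  (P3,R1) ✓  (P3,R3) ✓  (P4,R3) ✓  (P5,R2) ✓  (P5,R3) ✓  (P6,R1) ✓  (P6,R2) ✓  (P6,R3) ✓  (P7,R4) ✓
Every restrictor pair satisfies the scope.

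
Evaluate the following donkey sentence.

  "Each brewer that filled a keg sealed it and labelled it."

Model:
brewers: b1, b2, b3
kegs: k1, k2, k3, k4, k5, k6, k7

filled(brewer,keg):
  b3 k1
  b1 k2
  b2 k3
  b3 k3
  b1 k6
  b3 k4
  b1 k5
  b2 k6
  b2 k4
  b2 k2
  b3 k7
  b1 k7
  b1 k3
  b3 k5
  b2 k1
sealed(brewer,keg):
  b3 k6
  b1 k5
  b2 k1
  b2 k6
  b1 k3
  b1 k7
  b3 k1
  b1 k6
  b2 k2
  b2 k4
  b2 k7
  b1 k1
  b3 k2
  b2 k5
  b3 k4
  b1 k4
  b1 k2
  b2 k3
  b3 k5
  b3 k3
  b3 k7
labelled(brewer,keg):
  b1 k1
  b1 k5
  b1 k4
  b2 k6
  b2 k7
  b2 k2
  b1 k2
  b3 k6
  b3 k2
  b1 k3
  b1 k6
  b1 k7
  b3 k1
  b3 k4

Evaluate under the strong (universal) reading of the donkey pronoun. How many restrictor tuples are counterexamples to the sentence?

"it" takes "a keg" as antecedent — a donkey pronoun bound across the clause boundary.
Strong reading: for every (b,k) with filled(b,k), sealed(b,k) ∧ labelled(b,k).
Restrictor pairs: (b1,k2) ✓  (b1,k3) ✓  (b1,k5) ✓  (b1,k6) ✓  (b1,k7) ✓  (b2,k1) ✗  (b2,k2) ✓  (b2,k3) ✗  (b2,k4) ✗  (b2,k6) ✓  (b3,k1) ✓  (b3,k3) ✗  (b3,k4) ✓  (b3,k5) ✗  (b3,k7) ✗
Counterexamples (restrictor pairs failing the scope): 6.

6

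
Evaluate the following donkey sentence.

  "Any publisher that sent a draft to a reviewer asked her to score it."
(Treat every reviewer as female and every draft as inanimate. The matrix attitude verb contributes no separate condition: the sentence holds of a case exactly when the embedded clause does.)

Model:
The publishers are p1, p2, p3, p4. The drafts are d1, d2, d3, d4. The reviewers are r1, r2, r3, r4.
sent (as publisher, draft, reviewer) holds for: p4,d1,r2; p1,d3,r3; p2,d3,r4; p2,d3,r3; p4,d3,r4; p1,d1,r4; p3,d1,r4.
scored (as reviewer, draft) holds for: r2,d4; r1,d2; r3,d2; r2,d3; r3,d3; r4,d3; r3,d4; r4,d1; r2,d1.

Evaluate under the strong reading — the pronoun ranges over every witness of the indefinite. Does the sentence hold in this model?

True

"her" takes "a reviewer" as antecedent and "it" takes "a draft"; both are donkey pronouns co-varying with the restrictor.
Strong reading: for every (p,d,r) with sent(p,d,r), scored(r,d).
Restrictor triples: (p1,d1,r4)→scored(r4,d1) ✓  (p1,d3,r3)→scored(r3,d3) ✓  (p2,d3,r3)→scored(r3,d3) ✓  (p2,d3,r4)→scored(r4,d3) ✓  (p3,d1,r4)→scored(r4,d1) ✓  (p4,d1,r2)→scored(r2,d1) ✓  (p4,d3,r4)→scored(r4,d3) ✓
Every restrictor triple satisfies the scope.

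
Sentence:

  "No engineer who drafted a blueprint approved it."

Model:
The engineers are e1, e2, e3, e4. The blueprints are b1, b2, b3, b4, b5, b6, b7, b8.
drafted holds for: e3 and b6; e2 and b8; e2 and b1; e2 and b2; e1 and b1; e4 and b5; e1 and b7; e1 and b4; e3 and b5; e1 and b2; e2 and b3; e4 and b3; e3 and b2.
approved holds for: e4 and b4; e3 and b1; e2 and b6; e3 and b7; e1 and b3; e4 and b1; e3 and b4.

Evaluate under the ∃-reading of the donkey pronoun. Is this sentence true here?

True

"it" takes "a blueprint" as antecedent — a donkey pronoun bound across the clause boundary.
Truth condition: for no (e,b) with drafted(e,b) does approved(e,b) hold.
Restrictor pairs — does the scope hold? (e1,b1):fails  (e1,b2):fails  (e1,b4):fails  (e1,b7):fails  (e2,b1):fails  (e2,b2):fails  (e2,b3):fails  (e2,b8):fails  (e3,b2):fails  (e3,b5):fails  (e3,b6):fails  (e4,b3):fails  (e4,b5):fails
Scope holds for no restrictor pair, so the sentence is true.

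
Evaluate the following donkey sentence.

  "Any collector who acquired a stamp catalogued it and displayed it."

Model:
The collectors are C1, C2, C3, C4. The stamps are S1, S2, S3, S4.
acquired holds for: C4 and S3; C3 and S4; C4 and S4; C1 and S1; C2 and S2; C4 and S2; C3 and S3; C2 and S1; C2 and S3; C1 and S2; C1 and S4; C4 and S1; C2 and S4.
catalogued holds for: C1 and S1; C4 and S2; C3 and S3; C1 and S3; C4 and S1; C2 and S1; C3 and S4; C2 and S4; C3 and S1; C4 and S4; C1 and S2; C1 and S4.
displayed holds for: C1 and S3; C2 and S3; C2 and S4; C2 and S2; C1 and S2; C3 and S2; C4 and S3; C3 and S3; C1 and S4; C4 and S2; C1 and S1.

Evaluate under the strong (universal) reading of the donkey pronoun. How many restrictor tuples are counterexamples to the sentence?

"it" takes "a stamp" as antecedent — a donkey pronoun bound across the clause boundary.
Strong reading: for every (c,s) with acquired(c,s), catalogued(c,s) ∧ displayed(c,s).
Restrictor pairs: (C1,S1) ✓  (C1,S2) ✓  (C1,S4) ✓  (C2,S1) ✗  (C2,S2) ✗  (C2,S3) ✗  (C2,S4) ✓  (C3,S3) ✓  (C3,S4) ✗  (C4,S1) ✗  (C4,S2) ✓  (C4,S3) ✗  (C4,S4) ✗
Counterexamples (restrictor pairs failing the scope): 7.

7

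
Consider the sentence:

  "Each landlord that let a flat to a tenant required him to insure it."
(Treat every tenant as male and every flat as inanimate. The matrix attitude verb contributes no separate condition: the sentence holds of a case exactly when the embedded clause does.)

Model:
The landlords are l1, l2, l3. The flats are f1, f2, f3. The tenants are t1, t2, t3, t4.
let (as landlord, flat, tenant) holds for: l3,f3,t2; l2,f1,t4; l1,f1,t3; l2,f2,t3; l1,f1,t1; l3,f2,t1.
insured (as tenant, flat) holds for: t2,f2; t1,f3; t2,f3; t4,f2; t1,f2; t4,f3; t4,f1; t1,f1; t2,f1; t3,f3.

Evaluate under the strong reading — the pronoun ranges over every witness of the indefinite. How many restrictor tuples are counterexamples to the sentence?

"him" takes "a tenant" as antecedent and "it" takes "a flat"; both are donkey pronouns co-varying with the restrictor.
Strong reading: for every (l,f,t) with let(l,f,t), insured(t,f).
Restrictor triples: (l1,f1,t1)→insured(t1,f1) ✓  (l1,f1,t3)→insured(t3,f1) ✗  (l2,f1,t4)→insured(t4,f1) ✓  (l2,f2,t3)→insured(t3,f2) ✗  (l3,f2,t1)→insured(t1,f2) ✓  (l3,f3,t2)→insured(t2,f3) ✓
Counterexamples (restrictor triples failing the scope): 2.

2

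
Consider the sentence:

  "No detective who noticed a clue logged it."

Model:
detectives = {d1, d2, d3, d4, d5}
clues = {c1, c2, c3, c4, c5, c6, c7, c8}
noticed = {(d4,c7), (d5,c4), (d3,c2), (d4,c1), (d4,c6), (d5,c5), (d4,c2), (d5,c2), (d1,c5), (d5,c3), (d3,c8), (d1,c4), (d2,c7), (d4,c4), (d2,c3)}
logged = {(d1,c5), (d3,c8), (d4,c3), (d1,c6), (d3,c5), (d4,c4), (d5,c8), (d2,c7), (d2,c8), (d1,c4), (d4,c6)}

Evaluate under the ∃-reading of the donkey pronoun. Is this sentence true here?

False

"it" takes "a clue" as antecedent — a donkey pronoun bound across the clause boundary.
Truth condition: for no (d,c) with noticed(d,c) does logged(d,c) hold.
Restrictor pairs — does the scope hold? (d1,c4):holds  (d1,c5):holds  (d2,c3):fails  (d2,c7):holds  (d3,c2):fails  (d3,c8):holds  (d4,c1):fails  (d4,c2):fails  (d4,c4):holds  (d4,c6):holds  (d4,c7):fails  (d5,c2):fails  (d5,c3):fails  (d5,c4):fails  (d5,c5):fails
Scope holds for 6 pair(s), so the sentence is false.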